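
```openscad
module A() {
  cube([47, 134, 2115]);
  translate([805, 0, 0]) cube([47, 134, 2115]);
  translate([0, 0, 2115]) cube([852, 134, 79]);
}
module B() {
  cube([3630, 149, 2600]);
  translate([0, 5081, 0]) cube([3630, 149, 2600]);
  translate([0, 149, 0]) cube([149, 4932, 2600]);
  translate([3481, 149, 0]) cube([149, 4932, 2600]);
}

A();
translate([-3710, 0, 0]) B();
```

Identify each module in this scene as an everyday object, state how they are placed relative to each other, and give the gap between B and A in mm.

A is a door frame. B is a house frame. The house frame is on the floor beside the door frame on its −x side. The gap between the house frame and the door frame is 80 mm.

The house frame's nearest face is 80 mm from the door frame's −x face.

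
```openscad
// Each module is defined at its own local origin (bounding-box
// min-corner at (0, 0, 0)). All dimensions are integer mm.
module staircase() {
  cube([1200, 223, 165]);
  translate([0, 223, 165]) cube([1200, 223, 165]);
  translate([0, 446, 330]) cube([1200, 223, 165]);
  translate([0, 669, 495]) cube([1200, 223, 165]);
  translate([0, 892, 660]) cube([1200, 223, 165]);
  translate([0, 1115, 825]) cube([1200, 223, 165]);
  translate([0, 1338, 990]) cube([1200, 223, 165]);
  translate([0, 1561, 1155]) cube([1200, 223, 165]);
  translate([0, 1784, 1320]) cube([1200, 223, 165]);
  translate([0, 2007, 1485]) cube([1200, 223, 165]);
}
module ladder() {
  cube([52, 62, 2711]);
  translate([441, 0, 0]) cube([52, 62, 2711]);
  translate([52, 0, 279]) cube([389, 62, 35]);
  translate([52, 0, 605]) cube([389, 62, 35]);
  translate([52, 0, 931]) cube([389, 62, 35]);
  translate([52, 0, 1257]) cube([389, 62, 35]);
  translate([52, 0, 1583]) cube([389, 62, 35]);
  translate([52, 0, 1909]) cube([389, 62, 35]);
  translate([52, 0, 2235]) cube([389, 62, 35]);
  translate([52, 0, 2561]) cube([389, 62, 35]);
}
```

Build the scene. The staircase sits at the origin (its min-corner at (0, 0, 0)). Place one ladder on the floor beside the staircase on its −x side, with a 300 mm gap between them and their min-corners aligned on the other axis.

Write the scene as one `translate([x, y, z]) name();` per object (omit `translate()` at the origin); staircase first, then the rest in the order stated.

staircase();
translate([-793, 0, 0]) ladder();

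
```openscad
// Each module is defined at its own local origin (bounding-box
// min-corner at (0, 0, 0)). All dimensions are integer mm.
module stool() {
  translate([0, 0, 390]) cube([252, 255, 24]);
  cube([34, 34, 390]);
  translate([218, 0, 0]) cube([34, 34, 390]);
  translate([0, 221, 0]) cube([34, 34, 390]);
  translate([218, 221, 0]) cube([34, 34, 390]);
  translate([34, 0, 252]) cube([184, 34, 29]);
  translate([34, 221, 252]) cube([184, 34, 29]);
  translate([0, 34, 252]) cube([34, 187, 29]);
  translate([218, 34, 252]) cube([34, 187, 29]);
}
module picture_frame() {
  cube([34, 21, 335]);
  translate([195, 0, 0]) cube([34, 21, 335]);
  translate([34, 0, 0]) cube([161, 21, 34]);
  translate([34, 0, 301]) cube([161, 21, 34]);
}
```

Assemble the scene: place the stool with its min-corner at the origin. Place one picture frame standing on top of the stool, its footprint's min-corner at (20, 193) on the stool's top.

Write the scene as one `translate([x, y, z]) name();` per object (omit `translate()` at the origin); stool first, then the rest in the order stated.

stool();
translate([20, 193, 414]) picture_frame();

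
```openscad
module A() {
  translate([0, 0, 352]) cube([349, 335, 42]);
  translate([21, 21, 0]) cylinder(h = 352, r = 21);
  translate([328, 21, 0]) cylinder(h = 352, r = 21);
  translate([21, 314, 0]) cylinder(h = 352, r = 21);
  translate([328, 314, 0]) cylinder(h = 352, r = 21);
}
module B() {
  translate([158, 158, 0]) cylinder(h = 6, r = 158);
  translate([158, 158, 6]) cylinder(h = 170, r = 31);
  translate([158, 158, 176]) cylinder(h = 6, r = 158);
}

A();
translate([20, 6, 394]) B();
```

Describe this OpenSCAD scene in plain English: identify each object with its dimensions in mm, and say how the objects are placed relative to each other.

A is a simple wooden stool: a rectangular seat 349 mm (x) by 335 mm (y), 42 mm thick, top face at z = 394 mm, on four round legs, each 42 mm in diameter. The legs rest on z = 0, each leg's axis is inset half a diameter from the nearest pair of seat edges (so the leg's bounding box is flush with the corner).

B is a spool: two coaxial disc flanges of radius 158 mm and thickness 6 mm, joined by a core cylinder of radius 31 mm and height 170 mm. The lower flange rests on z = 0 and the three cylinders share a vertical axis.

The spool is on top of the stool.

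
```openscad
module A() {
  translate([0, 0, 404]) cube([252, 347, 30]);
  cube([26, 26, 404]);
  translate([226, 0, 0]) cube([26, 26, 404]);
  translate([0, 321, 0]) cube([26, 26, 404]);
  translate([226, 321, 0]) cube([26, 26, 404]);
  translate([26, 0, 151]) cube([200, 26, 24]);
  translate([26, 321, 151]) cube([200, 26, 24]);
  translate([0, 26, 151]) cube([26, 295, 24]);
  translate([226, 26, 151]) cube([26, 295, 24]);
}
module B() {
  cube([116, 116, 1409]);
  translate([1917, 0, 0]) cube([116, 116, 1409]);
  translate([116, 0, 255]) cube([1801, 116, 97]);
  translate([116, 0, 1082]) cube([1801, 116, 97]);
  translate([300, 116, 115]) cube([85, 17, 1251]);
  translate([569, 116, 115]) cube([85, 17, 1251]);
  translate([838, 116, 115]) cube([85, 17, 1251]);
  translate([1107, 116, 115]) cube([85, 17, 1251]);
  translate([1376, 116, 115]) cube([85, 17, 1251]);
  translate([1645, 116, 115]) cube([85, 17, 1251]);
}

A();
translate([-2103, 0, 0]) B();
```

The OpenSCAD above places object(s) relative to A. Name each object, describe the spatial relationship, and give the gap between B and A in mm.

A is a stool. B is a fence section. The fence section is on the floor beside the stool on its −x side. The gap between the fence section and the stool is 70 mm.

The fence section's nearest face is 70 mm from the stool's −x face.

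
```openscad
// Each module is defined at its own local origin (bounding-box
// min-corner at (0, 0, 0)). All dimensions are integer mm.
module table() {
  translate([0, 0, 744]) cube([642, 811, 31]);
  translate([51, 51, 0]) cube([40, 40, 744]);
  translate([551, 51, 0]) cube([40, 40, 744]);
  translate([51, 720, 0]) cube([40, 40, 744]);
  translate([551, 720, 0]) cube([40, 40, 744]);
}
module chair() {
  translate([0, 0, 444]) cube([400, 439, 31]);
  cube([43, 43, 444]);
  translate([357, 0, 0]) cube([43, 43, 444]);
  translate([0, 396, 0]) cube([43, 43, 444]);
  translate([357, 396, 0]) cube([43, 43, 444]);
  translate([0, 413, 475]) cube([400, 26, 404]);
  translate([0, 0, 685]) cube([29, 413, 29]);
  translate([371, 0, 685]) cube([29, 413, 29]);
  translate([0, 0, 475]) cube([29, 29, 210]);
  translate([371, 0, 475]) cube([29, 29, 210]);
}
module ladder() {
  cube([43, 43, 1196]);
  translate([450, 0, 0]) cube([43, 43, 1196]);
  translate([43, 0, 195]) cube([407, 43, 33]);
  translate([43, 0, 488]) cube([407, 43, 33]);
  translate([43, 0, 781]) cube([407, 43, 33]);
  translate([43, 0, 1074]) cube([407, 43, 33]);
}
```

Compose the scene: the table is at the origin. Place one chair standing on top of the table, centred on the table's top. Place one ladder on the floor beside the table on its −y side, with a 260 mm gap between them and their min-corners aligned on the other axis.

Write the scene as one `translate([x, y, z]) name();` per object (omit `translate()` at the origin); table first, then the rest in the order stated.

table();
translate([121, 186, 775]) chair();
translate([0, -303, 0]) ladder();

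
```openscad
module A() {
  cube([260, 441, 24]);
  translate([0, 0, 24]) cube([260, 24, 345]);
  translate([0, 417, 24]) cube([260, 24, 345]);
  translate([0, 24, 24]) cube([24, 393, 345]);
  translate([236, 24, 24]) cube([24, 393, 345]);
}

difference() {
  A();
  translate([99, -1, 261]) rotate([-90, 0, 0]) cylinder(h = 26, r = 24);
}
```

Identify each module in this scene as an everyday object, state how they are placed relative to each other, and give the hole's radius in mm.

The subtracted cylinder has r = 24 mm.

A is an open box. The open box has a circular hole through its front wall. The hole's radius is 24 mm.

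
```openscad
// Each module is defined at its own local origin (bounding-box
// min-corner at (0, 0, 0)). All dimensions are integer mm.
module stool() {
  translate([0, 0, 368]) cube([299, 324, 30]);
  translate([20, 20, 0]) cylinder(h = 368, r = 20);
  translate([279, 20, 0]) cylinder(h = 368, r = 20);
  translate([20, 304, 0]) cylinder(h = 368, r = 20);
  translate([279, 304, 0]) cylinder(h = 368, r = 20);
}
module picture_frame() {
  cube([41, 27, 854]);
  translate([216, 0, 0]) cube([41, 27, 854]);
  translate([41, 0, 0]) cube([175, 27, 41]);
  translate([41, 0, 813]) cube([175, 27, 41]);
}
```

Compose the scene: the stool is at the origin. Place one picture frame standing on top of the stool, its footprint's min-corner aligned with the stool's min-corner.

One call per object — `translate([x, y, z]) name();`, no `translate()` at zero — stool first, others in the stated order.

stool();
translate([0, 0, 398]) picture_frame();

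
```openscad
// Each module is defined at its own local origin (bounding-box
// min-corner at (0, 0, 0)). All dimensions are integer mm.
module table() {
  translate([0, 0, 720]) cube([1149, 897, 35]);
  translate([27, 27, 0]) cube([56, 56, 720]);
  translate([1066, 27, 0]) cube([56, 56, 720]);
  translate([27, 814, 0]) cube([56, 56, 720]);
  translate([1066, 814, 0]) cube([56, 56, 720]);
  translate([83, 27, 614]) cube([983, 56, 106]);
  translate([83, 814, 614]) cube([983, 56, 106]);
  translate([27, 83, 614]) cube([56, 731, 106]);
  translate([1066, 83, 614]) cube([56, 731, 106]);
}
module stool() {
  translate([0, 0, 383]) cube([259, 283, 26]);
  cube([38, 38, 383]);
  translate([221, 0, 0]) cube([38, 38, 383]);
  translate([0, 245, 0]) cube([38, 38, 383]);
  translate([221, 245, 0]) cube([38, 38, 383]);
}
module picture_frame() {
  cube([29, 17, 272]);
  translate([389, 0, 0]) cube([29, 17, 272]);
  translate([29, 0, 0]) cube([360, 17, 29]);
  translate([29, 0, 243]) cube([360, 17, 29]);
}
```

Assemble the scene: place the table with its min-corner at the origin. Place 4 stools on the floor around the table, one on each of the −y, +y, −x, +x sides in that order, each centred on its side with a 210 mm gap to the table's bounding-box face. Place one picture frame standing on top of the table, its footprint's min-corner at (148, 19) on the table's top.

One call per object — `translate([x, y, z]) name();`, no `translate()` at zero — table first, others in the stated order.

table();
translate([445, -493, 0]) stool();
translate([445, 1107, 0]) stool();
translate([-469, 307, 0]) stool();
translate([1359, 307, 0]) stool();
translate([148, 19, 755]) picture_frame();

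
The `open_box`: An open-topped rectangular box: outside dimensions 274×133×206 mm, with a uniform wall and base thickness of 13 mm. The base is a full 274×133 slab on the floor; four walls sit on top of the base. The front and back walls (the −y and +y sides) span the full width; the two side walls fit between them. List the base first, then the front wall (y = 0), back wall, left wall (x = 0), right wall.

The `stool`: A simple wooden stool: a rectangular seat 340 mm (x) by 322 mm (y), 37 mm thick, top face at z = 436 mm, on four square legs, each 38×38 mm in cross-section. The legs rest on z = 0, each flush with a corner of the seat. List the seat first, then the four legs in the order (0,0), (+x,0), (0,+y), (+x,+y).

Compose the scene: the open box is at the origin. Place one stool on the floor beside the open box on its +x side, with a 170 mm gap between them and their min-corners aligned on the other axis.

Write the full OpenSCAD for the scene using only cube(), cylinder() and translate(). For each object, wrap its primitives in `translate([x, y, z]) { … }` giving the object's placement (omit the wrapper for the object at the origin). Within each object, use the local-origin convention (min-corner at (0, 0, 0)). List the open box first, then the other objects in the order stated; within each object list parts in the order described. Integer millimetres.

cube([274, 133, 13]);
translate([0, 0, 13]) cube([274, 13, 193]);
translate([0, 120, 13]) cube([274, 13, 193]);
translate([0, 13, 13]) cube([13, 107, 193]);
translate([261, 13, 13]) cube([13, 107, 193]);
translate([444, 0, 0]) {
  translate([0, 0, 399]) cube([340, 322, 37]);
  cube([38, 38, 399]);
  translate([302, 0, 0]) cube([38, 38, 399]);
  translate([0, 284, 0]) cube([38, 38, 399]);
  translate([302, 284, 0]) cube([38, 38, 399]);
}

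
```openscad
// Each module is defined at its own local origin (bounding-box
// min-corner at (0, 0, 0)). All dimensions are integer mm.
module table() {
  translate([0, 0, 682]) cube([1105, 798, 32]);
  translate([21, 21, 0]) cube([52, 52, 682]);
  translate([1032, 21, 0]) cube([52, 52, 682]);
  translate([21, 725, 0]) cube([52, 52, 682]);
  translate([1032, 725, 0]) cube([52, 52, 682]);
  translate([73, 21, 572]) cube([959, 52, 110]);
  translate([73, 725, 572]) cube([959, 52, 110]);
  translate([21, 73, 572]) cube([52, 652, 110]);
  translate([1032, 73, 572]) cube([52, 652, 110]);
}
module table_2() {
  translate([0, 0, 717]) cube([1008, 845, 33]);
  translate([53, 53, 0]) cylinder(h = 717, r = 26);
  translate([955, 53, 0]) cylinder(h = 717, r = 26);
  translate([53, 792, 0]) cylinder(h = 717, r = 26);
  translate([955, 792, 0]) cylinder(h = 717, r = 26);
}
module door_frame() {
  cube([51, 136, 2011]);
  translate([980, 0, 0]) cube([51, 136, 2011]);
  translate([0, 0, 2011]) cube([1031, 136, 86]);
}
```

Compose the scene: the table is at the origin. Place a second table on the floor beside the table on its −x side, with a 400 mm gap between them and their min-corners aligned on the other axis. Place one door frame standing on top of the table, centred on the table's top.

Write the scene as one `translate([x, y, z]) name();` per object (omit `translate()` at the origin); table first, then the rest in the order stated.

table();
translate([-1408, 0, 0]) table_2();
translate([37, 331, 714]) door_frame();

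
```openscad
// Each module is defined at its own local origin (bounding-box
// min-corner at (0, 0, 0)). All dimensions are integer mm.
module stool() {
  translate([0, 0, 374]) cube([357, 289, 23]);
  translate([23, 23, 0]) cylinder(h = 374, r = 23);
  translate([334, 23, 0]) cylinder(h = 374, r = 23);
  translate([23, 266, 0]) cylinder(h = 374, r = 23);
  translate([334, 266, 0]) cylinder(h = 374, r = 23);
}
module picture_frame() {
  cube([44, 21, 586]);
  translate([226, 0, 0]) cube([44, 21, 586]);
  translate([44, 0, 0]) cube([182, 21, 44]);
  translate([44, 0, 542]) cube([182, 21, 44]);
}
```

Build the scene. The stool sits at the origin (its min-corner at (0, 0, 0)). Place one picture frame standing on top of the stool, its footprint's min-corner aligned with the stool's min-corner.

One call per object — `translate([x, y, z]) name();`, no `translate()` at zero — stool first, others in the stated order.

stool();
translate([0, 0, 397]) picture_frame();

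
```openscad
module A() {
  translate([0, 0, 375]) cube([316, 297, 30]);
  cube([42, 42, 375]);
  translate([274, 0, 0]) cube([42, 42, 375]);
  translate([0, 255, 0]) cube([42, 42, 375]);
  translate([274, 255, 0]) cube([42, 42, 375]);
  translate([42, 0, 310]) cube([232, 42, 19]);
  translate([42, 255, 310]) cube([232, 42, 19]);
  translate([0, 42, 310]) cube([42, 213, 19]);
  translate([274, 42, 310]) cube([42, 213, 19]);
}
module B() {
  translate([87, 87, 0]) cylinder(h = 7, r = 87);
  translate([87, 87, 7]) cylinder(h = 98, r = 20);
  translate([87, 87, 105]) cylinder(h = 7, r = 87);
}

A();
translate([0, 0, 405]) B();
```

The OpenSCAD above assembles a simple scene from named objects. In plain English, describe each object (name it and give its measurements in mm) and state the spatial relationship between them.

A is a four-legged stool. The seat is a 316×297×30 mm slab whose top surface is at z = 405 mm; four square legs, each 42×42 mm in cross-section, run from the floor (z = 0) to the underside of the seat, each flush with a corner of the seat. Four stretchers, 42 mm wide and 19 mm tall, connect adjacent legs with their undersides at z = 310 mm, each running between the inner faces of the legs it joins and aligned with the legs' outer faces on the other axis.

B is a spool: two coaxial disc flanges of radius 87 mm and thickness 7 mm, joined by a core cylinder of radius 20 mm and height 98 mm. The lower flange rests on z = 0 and the three cylinders share a vertical axis.

The spool is on top of the stool.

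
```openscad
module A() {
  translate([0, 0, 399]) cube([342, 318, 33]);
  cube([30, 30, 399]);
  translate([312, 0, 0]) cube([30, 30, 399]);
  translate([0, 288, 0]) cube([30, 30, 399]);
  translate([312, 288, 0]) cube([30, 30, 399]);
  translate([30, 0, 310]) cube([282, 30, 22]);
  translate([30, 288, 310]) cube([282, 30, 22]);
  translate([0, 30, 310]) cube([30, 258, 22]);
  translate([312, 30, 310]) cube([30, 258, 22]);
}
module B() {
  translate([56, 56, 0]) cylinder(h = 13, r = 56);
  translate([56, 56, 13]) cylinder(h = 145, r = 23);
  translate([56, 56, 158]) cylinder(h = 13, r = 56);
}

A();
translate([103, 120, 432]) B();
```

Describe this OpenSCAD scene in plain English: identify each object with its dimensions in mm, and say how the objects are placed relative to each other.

A is a four-legged stool. The seat is 342×318 mm, 33 mm thick, top at z = 432 mm. It stands on four square legs, each 30×30 mm in cross-section, from z = 0 to the seat underside, each flush with a corner of the seat. Four stretchers, 30 mm wide and 22 mm tall, connect adjacent legs with their undersides at z = 310 mm, each running between the inner faces of the legs it joins and aligned with the legs' outer faces on the other axis.

B is a spool: two coaxial disc flanges of radius 56 mm and thickness 13 mm, joined by a core cylinder of radius 23 mm and height 145 mm. The lower flange rests on z = 0 and the three cylinders share a vertical axis.

The spool is on top of the stool.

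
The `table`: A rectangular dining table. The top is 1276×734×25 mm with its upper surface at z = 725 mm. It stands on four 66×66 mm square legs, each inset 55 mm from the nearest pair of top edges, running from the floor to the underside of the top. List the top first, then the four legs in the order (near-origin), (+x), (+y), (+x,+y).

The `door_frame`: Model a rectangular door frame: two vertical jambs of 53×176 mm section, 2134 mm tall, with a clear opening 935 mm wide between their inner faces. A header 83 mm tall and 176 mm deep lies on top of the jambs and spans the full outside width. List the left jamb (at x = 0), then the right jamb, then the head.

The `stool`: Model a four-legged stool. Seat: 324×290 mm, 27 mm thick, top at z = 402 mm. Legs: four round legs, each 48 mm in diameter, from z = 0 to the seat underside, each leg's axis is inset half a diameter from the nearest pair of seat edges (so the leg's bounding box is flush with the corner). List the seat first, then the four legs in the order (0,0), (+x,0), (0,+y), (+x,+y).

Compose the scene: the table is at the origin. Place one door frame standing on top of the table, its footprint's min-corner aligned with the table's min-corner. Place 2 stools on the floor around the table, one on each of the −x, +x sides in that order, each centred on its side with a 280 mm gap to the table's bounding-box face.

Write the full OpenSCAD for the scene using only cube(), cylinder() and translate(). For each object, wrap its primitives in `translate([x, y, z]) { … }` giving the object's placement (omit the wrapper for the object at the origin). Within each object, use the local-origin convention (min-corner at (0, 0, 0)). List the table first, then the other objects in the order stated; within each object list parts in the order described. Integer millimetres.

translate([0, 0, 700]) cube([1276, 734, 25]);
translate([55, 55, 0]) cube([66, 66, 700]);
translate([1155, 55, 0]) cube([66, 66, 700]);
translate([55, 613, 0]) cube([66, 66, 700]);
translate([1155, 613, 0]) cube([66, 66, 700]);
translate([0, 0, 725]) {
  cube([53, 176, 2134]);
  translate([988, 0, 0]) cube([53, 176, 2134]);
  translate([0, 0, 2134]) cube([1041, 176, 83]);
}
translate([-604, 222, 0]) {
  translate([0, 0, 375]) cube([324, 290, 27]);
  translate([24, 24, 0]) cylinder(h = 375, r = 24);
  translate([300, 24, 0]) cylinder(h = 375, r = 24);
  translate([24, 266, 0]) cylinder(h = 375, r = 24);
  translate([300, 266, 0]) cylinder(h = 375, r = 24);
}
translate([1556, 222, 0]) {
  translate([0, 0, 375]) cube([324, 290, 27]);
  translate([24, 24, 0]) cylinder(h = 375, r = 24);
  translate([300, 24, 0]) cylinder(h = 375, r = 24);
  translate([24, 266, 0]) cylinder(h = 375, r = 24);
  translate([300, 266, 0]) cylinder(h = 375, r = 24);
}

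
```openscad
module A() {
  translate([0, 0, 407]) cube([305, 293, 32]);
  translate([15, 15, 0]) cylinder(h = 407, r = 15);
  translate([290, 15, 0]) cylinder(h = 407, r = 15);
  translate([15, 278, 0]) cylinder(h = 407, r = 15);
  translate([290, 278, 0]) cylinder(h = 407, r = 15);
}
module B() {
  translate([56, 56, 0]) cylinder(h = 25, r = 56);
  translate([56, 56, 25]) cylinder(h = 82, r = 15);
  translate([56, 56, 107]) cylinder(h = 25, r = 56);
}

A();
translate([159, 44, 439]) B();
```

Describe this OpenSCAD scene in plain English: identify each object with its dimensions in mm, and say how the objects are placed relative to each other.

A is a four-legged stool. The seat is 305×293 mm, 32 mm thick, top at z = 439 mm. It stands on four round legs, each 30 mm in diameter, from z = 0 to the seat underside, each leg's axis is inset half a diameter from the nearest pair of seat edges (so the leg's bounding box is flush with the corner).

B is a spool: two coaxial disc flanges of radius 56 mm and thickness 25 mm, joined by a core cylinder of radius 15 mm and height 82 mm. The lower flange rests on z = 0 and the three cylinders share a vertical axis.

The spool is on top of the stool.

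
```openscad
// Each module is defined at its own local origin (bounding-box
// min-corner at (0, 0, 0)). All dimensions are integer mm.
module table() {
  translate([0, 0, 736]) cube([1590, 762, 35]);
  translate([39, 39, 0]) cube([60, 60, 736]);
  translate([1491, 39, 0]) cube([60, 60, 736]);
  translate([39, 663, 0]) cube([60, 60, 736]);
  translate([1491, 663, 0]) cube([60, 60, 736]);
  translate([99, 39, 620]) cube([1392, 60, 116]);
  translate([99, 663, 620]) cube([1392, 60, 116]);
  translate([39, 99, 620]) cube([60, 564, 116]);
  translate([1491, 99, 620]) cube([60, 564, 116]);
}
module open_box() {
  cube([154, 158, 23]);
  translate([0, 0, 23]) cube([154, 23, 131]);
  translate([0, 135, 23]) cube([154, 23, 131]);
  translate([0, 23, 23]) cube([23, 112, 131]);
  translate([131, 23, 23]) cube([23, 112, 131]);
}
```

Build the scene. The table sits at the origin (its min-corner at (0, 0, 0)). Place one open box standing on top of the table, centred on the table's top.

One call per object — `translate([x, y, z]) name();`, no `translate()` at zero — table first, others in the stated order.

table();
translate([718, 302, 771]) open_box();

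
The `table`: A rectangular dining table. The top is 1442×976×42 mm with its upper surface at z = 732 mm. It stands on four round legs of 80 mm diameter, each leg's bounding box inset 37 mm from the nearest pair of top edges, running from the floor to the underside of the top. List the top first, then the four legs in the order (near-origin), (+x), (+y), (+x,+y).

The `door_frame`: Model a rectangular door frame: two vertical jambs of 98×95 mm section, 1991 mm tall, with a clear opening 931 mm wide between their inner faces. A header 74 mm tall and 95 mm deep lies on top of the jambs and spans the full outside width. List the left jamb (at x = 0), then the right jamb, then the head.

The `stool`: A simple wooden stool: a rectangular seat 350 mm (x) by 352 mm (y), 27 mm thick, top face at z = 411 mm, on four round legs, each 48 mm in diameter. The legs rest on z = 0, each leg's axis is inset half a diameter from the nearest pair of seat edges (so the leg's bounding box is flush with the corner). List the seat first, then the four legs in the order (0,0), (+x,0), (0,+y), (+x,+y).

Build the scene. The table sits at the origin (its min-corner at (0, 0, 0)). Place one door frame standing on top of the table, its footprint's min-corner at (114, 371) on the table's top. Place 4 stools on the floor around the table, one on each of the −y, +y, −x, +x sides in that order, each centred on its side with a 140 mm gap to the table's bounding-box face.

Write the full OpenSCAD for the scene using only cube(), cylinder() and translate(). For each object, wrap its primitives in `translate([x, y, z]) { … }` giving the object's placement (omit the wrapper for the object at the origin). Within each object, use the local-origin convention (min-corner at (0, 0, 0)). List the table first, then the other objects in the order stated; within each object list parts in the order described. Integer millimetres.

translate([0, 0, 690]) cube([1442, 976, 42]);
translate([77, 77, 0]) cylinder(h = 690, r = 40);
translate([1365, 77, 0]) cylinder(h = 690, r = 40);
translate([77, 899, 0]) cylinder(h = 690, r = 40);
translate([1365, 899, 0]) cylinder(h = 690, r = 40);
translate([114, 371, 732]) {
  cube([98, 95, 1991]);
  translate([1029, 0, 0]) cube([98, 95, 1991]);
  translate([0, 0, 1991]) cube([1127, 95, 74]);
}
translate([546, -492, 0]) {
  translate([0, 0, 384]) cube([350, 352, 27]);
  translate([24, 24, 0]) cylinder(h = 384, r = 24);
  translate([326, 24, 0]) cylinder(h = 384, r = 24);
  translate([24, 328, 0]) cylinder(h = 384, r = 24);
  translate([326, 328, 0]) cylinder(h = 384, r = 24);
}
translate([546, 1116, 0]) {
  translate([0, 0, 384]) cube([350, 352, 27]);
  translate([24, 24, 0]) cylinder(h = 384, r = 24);
  translate([326, 24, 0]) cylinder(h = 384, r = 24);
  translate([24, 328, 0]) cylinder(h = 384, r = 24);
  translate([326, 328, 0]) cylinder(h = 384, r = 24);
}
translate([-490, 312, 0]) {
  translate([0, 0, 384]) cube([350, 352, 27]);
  translate([24, 24, 0]) cylinder(h = 384, r = 24);
  translate([326, 24, 0]) cylinder(h = 384, r = 24);
  translate([24, 328, 0]) cylinder(h = 384, r = 24);
  translate([326, 328, 0]) cylinder(h = 384, r = 24);
}
translate([1582, 312, 0]) {
  translate([0, 0, 384]) cube([350, 352, 27]);
  translate([24, 24, 0]) cylinder(h = 384, r = 24);
  translate([326, 24, 0]) cylinder(h = 384, r = 24);
  translate([24, 328, 0]) cylinder(h = 384, r = 24);
  translate([326, 328, 0]) cylinder(h = 384, r = 24);
}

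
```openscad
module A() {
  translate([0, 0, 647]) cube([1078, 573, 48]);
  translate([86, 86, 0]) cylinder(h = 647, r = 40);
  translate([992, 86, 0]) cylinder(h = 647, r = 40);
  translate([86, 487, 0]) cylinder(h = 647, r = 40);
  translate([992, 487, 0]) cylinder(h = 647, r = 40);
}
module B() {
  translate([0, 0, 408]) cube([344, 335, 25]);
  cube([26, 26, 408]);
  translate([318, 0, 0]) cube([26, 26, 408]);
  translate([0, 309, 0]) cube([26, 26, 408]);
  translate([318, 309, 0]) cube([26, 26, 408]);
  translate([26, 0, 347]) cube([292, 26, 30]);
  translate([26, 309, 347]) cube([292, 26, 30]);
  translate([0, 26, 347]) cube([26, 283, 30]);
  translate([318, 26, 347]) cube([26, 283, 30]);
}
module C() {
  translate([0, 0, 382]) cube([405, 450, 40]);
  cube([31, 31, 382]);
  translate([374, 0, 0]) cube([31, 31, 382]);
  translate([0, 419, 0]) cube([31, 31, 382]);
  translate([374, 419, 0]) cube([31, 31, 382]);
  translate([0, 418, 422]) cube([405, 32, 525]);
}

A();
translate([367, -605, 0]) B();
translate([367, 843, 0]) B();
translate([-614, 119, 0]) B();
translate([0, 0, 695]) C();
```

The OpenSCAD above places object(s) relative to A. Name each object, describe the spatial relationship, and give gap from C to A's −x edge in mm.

A is a table. B is a stool. C is a chair. Three stools sit around the table at the −y, +y, −x sides. The chair is on top of the table. The gap from the chair to the table's −x edge is 0 mm.

The chair's min-x is at 0; the table's min-x is 0; gap = 0 mm.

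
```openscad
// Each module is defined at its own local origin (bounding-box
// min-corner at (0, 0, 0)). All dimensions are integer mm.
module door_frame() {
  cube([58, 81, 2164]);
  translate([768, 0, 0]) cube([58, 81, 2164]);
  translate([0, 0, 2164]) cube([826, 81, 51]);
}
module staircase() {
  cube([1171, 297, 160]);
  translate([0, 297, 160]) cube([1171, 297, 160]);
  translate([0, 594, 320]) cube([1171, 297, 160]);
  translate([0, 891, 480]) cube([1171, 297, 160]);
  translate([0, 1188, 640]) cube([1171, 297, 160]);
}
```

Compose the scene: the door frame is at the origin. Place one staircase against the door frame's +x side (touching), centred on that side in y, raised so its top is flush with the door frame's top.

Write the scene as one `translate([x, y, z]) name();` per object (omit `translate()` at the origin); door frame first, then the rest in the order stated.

door_frame();
translate([826, -702, 1415]) staircase();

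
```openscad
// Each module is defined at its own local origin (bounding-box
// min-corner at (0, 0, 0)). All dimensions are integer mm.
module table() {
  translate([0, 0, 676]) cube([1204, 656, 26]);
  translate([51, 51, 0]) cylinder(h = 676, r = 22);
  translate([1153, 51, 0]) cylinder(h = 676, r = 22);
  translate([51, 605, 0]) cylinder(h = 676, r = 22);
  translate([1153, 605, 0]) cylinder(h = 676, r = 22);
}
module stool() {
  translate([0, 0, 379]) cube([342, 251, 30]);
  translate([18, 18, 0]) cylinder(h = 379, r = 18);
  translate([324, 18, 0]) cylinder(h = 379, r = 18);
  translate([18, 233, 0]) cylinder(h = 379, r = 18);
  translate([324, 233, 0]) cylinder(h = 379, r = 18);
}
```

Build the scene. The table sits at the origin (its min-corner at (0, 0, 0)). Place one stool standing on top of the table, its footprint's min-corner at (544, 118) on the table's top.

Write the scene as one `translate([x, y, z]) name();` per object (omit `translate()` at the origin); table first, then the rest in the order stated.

table();
translate([544, 118, 702]) stool();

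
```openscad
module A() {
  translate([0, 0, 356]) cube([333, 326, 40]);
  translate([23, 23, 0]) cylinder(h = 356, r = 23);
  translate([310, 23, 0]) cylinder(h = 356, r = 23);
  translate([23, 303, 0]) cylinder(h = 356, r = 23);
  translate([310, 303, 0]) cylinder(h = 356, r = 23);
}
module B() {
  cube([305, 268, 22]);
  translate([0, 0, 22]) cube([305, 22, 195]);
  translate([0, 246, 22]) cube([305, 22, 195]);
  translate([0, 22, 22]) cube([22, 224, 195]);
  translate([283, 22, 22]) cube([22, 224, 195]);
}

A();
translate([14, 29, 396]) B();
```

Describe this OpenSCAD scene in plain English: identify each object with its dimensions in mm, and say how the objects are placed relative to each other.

A is a four-legged stool. The seat is 333×326 mm, 40 mm thick, top at z = 396 mm. It stands on four round legs, each 46 mm in diameter, from z = 0 to the seat underside, each leg's axis is inset half a diameter from the nearest pair of seat edges (so the leg's bounding box is flush with the corner).

B is an open-topped rectangular box: outside dimensions 305×268×217 mm, with a uniform wall and base thickness of 22 mm. The base is a full 305×268 slab on the floor; four walls sit on top of the base. The front and back walls (the −y and +y sides) span the full width; the two side walls fit between them.

The open box is on top of the stool, centred.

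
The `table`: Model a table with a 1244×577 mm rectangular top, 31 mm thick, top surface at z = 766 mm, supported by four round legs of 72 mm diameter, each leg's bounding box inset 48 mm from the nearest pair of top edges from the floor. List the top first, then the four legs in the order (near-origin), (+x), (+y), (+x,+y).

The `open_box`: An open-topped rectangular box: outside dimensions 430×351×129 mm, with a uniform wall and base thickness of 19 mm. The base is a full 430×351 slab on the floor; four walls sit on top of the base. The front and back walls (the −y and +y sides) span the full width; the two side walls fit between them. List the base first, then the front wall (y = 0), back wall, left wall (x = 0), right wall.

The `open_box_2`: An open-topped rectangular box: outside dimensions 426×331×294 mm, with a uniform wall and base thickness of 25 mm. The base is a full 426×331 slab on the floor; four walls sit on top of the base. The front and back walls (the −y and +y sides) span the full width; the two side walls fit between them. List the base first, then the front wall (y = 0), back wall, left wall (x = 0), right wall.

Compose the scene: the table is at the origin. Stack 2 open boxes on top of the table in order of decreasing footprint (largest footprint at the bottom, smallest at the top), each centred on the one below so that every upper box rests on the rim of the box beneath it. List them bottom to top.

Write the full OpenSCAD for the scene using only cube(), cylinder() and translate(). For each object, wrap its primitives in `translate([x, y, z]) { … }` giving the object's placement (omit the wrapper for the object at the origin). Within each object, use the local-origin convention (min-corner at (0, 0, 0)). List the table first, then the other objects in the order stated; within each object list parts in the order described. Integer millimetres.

translate([0, 0, 735]) cube([1244, 577, 31]);
translate([84, 84, 0]) cylinder(h = 735, r = 36);
translate([1160, 84, 0]) cylinder(h = 735, r = 36);
translate([84, 493, 0]) cylinder(h = 735, r = 36);
translate([1160, 493, 0]) cylinder(h = 735, r = 36);
translate([407, 113, 766]) {
  cube([430, 351, 19]);
  translate([0, 0, 19]) cube([430, 19, 110]);
  translate([0, 332, 19]) cube([430, 19, 110]);
  translate([0, 19, 19]) cube([19, 313, 110]);
  translate([411, 19, 19]) cube([19, 313, 110]);
}
translate([409, 123, 895]) {
  cube([426, 331, 25]);
  translate([0, 0, 25]) cube([426, 25, 269]);
  translate([0, 306, 25]) cube([426, 25, 269]);
  translate([0, 25, 25]) cube([25, 281, 269]);
  translate([401, 25, 25]) cube([25, 281, 269]);
}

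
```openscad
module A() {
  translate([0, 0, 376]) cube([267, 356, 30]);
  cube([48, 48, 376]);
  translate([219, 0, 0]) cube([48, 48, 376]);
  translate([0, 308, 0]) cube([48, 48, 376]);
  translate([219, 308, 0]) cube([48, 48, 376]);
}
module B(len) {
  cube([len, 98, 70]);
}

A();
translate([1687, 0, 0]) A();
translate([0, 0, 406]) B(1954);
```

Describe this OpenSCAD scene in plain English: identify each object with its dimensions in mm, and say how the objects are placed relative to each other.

A is a four-legged stool. The seat is a 267×356×30 mm slab whose top surface is at z = 406 mm; four square legs, each 48×48 mm in cross-section, run from the floor (z = 0) to the underside of the seat, each flush with a corner of the seat.

B is a rectangular beam 1954 mm long (x), 98 mm deep (y), 70 mm thick (z).

The beam spans the tops of two stools placed 1420 mm apart, resting at z = 406 mm.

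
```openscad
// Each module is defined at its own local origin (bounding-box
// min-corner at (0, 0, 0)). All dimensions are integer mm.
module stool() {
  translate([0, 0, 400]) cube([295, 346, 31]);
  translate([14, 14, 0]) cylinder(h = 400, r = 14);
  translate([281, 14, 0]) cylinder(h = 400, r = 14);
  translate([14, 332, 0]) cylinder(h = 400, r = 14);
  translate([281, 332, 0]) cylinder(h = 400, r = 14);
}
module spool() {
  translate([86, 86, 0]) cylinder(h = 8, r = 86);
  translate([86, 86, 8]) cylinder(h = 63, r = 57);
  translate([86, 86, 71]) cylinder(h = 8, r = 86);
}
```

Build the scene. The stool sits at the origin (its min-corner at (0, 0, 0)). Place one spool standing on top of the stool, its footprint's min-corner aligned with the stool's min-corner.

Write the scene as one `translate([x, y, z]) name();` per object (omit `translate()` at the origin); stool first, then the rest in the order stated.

stool();
translate([0, 0, 431]) spool();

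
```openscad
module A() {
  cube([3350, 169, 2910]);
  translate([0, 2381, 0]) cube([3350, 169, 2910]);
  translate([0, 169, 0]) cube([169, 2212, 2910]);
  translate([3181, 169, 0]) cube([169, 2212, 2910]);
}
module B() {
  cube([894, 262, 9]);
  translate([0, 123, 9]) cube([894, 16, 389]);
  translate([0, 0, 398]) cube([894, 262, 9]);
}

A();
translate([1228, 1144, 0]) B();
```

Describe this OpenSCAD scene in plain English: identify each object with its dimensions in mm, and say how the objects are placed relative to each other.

A is the wall frame of a small rectangular building: four walls, each 2910 mm tall and 169 mm thick, enclosing a footprint 3350 mm (x) by 2550 mm (y) outside-to-outside, with no floor or roof. The front and back walls (the −y and +y sides) span the full width; the two side walls fit between them.

B is an I-beam lying along x, 894 mm long. Overall section height 407 mm. Two flanges 262 mm wide (y) and 9 mm thick, one on the floor and one at the top; a web 16 mm thick runs between them, centred on the flange width.

The I-beam sits inside the house frame, centred.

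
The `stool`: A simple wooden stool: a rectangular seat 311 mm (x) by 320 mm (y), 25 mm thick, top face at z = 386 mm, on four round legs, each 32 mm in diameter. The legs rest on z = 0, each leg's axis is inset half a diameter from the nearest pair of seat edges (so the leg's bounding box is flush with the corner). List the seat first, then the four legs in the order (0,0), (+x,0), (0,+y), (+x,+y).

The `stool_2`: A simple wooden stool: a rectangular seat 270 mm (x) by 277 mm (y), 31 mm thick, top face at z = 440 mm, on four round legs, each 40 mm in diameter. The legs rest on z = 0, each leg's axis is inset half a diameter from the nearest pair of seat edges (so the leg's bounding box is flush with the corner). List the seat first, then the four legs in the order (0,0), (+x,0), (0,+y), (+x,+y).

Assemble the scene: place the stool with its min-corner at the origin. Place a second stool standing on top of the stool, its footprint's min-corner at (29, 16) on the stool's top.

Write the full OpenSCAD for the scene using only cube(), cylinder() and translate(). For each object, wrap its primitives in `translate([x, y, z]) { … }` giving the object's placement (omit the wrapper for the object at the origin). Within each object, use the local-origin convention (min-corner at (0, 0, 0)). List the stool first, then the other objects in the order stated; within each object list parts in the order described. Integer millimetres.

translate([0, 0, 361]) cube([311, 320, 25]);
translate([16, 16, 0]) cylinder(h = 361, r = 16);
translate([295, 16, 0]) cylinder(h = 361, r = 16);
translate([16, 304, 0]) cylinder(h = 361, r = 16);
translate([295, 304, 0]) cylinder(h = 361, r = 16);
translate([29, 16, 386]) {
  translate([0, 0, 409]) cube([270, 277, 31]);
  translate([20, 20, 0]) cylinder(h = 409, r = 20);
  translate([250, 20, 0]) cylinder(h = 409, r = 20);
  translate([20, 257, 0]) cylinder(h = 409, r = 20);
  translate([250, 257, 0]) cylinder(h = 409, r = 20);
}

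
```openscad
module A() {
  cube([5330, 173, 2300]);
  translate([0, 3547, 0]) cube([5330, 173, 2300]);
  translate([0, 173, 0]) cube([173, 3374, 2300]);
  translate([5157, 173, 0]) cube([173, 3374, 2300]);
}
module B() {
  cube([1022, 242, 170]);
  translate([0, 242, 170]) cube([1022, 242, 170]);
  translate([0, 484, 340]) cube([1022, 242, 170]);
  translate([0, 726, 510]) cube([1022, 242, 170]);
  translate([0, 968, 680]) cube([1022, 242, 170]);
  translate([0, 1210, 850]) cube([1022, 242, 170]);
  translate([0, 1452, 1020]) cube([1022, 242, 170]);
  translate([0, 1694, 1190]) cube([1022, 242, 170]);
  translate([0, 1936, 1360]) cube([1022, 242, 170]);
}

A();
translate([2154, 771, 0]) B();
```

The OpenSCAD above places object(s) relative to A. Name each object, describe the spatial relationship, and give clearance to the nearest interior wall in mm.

Clearances: x = 1981, y = 598; minimum 598 mm.

A is a house frame. B is a staircase. The staircase sits inside the house frame, centred. The clearance to the nearest interior wall is 598 mm.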